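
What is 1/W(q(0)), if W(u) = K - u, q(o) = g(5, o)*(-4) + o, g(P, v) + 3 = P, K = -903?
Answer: -1/895 ≈ -0.0011173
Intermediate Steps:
g(P, v) = -3 + P
q(o) = -8 + o (q(o) = (-3 + 5)*(-4) + o = 2*(-4) + o = -8 + o)
W(u) = -903 - u
1/W(q(0)) = 1/(-903 - (-8 + 0)) = 1/(-903 - 1*(-8)) = 1/(-903 + 8) = 1/(-895) = -1/895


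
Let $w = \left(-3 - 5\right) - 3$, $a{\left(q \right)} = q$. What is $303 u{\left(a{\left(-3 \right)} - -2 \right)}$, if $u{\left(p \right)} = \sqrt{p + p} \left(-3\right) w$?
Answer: $9999 i \sqrt{2} \approx 14141.0 i$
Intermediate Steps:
$w = -11$ ($w = -8 - 3 = -11$)
$u{\left(p \right)} = 33 \sqrt{2} \sqrt{p}$ ($u{\left(p \right)} = \sqrt{p + p} \left(-3\right) \left(-11\right) = \sqrt{2 p} \left(-3\right) \left(-11\right) = \sqrt{2} \sqrt{p} \left(-3\right) \left(-11\right) = - 3 \sqrt{2} \sqrt{p} \left(-11\right) = 33 \sqrt{2} \sqrt{p}$)
$303 u{\left(a{\left(-3 \right)} - -2 \right)} = 303 \cdot 33 \sqrt{2} \sqrt{-3 - -2} = 303 \cdot 33 \sqrt{2} \sqrt{-3 + 2} = 303 \cdot 33 \sqrt{2} \sqrt{-1} = 303 \cdot 33 \sqrt{2} i = 303 \cdot 33 i \sqrt{2} = 9999 i \sqrt{2}$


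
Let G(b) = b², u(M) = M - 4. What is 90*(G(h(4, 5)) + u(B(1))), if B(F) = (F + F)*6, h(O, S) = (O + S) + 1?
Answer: 9720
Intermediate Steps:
h(O, S) = 1 + O + S
B(F) = 12*F (B(F) = (2*F)*6 = 12*F)
u(M) = -4 + M
90*(G(h(4, 5)) + u(B(1))) = 90*((1 + 4 + 5)² + (-4 + 12*1)) = 90*(10² + (-4 + 12)) = 90*(100 + 8) = 90*108 = 9720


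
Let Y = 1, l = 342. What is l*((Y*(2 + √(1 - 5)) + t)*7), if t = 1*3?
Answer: 11970 + 4788*I ≈ 11970.0 + 4788.0*I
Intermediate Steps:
t = 3
l*((Y*(2 + √(1 - 5)) + t)*7) = 342*((1*(2 + √(1 - 5)) + 3)*7) = 342*((1*(2 + √(-4)) + 3)*7) = 342*((1*(2 + 2*I) + 3)*7) = 342*(((2 + 2*I) + 3)*7) = 342*((5 + 2*I)*7) = 342*(35 + 14*I) = 11970 + 4788*I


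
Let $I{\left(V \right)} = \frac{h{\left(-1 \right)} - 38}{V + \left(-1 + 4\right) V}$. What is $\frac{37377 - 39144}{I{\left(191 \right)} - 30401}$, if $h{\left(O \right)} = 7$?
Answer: $\frac{1349988}{23226395} \approx 0.058123$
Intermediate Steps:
$I{\left(V \right)} = - \frac{31}{4 V}$ ($I{\left(V \right)} = \frac{7 - 38}{V + \left(-1 + 4\right) V} = - \frac{31}{V + 3 V} = - \frac{31}{4 V}$)
$\frac{37377 - 39144}{I{\left(191 \right)} - 30401} = \frac{37377 - 39144}{- \frac{31}{4 \cdot 191} - 30401} = - \frac{1767}{\left(- \frac{31}{4}\right) \frac{1}{191} - 30401} = - \frac{1767}{- \frac{31}{764} - 30401} = - \frac{1767}{- \frac{23226395}{764}} = \left(-1767\right) \left(- \frac{764}{23226395}\right) = \frac{1349988}{23226395}$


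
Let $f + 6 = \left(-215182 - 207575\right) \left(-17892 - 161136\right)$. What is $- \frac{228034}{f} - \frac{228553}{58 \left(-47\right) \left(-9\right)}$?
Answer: $- \frac{2883019525171871}{309477356036910} \approx -9.3158$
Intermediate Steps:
$f = 75685340190$ ($f = -6 + \left(-215182 - 207575\right) \left(-17892 - 161136\right) = -6 - -75685340196 = -6 + 75685340196 = 75685340190$)
$- \frac{228034}{f} - \frac{228553}{58 \left(-47\right) \left(-9\right)} = - \frac{228034}{75685340190} - \frac{228553}{58 \left(-47\right) \left(-9\right)} = \left(-228034\right) \frac{1}{75685340190} - \frac{228553}{\left(-2726\right) \left(-9\right)} = - \frac{114017}{37842670095} - \frac{228553}{24534} = - \frac{2883019525171871}{309477356036910}$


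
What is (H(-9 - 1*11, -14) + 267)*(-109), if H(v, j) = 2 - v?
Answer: -31501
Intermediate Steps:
(H(-9 - 1*11, -14) + 267)*(-109) = ((2 - (-9 - 1*11)) + 267)*(-109) = ((2 - (-9 - 11)) + 267)*(-109) = ((2 - 1*(-20)) + 267)*(-109) = ((2 + 20) + 267)*(-109) = (22 + 267)*(-109) = 289*(-109) = -31501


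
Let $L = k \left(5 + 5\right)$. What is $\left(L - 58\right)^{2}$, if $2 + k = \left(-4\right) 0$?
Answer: $6084$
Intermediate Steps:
$k = -2$ ($k = -2 - 0 = -2 + 0 = -2$)
$L = -20$ ($L = - 2 \left(5 + 5\right) = \left(-2\right) 10 = -20$)
$\left(L - 58\right)^{2} = \left(-20 - 58\right)^{2} = \left(-78\right)^{2} = 6084$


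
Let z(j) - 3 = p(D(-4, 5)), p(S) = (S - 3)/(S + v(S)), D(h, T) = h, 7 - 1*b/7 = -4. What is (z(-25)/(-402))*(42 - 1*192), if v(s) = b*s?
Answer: 23575/20904 ≈ 1.1278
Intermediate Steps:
b = 77 (b = 49 - 7*(-4) = 49 + 28 = 77)
v(s) = 77*s
p(S) = (-3 + S)/(78*S) (p(S) = (S - 3)/(S + 77*S) = (-3 + S)/((78*S)) = (-3 + S)*(1/(78*S)) = (-3 + S)/(78*S))
z(j) = 943/312 (z(j) = 3 + (1/78)*(-3 - 4)/(-4) = 3 + (1/78)*(-¼)*(-7) = 3 + 7/312 = 943/312)
(z(-25)/(-402))*(42 - 1*192) = ((943/312)/(-402))*(42 - 1*192) = ((943/312)*(-1/402))*(42 - 192) = -943/125424*(-150) = 23575/20904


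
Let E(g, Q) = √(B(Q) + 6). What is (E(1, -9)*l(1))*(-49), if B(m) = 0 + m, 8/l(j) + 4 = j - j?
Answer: 98*I*√3 ≈ 169.74*I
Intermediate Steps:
l(j) = -2 (l(j) = 8/(-4 + (j - j)) = 8/(-4 + 0) = 8/(-4) = 8*(-¼) = -2)
B(m) = m
E(g, Q) = √(6 + Q) (E(g, Q) = √(Q + 6) = √(6 + Q))
(E(1, -9)*l(1))*(-49) = (√(6 - 9)*(-2))*(-49) = (√(-3)*(-2))*(-49) = ((I*√3)*(-2))*(-49) = -2*I*√3*(-49) = 98*I*√3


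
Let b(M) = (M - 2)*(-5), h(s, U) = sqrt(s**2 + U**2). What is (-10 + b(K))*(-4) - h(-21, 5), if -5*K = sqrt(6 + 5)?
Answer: -sqrt(466) - 4*sqrt(11) ≈ -34.854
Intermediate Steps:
K = -sqrt(11)/5 (K = -sqrt(6 + 5)/5 = -sqrt(11)/5 ≈ -0.66333)
h(s, U) = sqrt(U**2 + s**2)
b(M) = 10 - 5*M (b(M) = (-2 + M)*(-5) = 10 - 5*M)
(-10 + b(K))*(-4) - h(-21, 5) = (-10 + (10 - (-1)*sqrt(11)))*(-4) - sqrt(5**2 + (-21)**2) = (-10 + (10 + sqrt(11)))*(-4) - sqrt(25 + 441) = sqrt(11)*(-4) - sqrt(466) = -4*sqrt(11) - sqrt(466) = -sqrt(466) - 4*sqrt(11)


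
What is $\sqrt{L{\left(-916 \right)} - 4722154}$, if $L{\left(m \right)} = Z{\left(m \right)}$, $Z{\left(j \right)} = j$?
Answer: $i \sqrt{4723070} \approx 2173.3 i$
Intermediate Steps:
$L{\left(m \right)} = m$
$\sqrt{L{\left(-916 \right)} - 4722154} = \sqrt{-916 - 4722154} = \sqrt{-4723070} = i \sqrt{4723070}$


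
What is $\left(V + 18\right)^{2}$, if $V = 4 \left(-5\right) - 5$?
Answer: $49$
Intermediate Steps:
$V = -25$ ($V = -20 - 5 = -25$)
$\left(V + 18\right)^{2} = \left(-25 + 18\right)^{2} = \left(-7\right)^{2} = 49$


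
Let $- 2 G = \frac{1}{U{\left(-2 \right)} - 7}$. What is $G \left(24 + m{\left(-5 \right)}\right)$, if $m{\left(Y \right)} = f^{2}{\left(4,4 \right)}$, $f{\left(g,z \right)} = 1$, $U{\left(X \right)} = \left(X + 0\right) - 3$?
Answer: $\frac{25}{24} \approx 1.0417$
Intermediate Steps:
$U{\left(X \right)} = -3 + X$ ($U{\left(X \right)} = X - 3 = -3 + X$)
$m{\left(Y \right)} = 1$ ($m{\left(Y \right)} = 1^{2} = 1$)
$G = \frac{1}{24}$ ($G = - \frac{1}{2 \left(\left(-3 - 2\right) - 7\right)} = - \frac{1}{2 \left(-5 - 7\right)} = - \frac{1}{2 \left(-12\right)} = \left(- \frac{1}{2}\right) \left(- \frac{1}{12}\right) = \frac{1}{24} \approx 0.041667$)
$G \left(24 + m{\left(-5 \right)}\right) = \frac{24 + 1}{24} = \frac{1}{24} \cdot 25 = \frac{25}{24}$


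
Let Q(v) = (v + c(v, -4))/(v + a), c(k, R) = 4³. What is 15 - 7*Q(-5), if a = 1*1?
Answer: 473/4 ≈ 118.25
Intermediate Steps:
a = 1
c(k, R) = 64
Q(v) = (64 + v)/(1 + v) (Q(v) = (v + 64)/(v + 1) = (64 + v)/(1 + v))
15 - 7*Q(-5) = 15 - 7*(64 - 5)/(1 - 5) = 15 - 7*59/(-4) = 15 - (-7)*59/4 = 15 - 7*(-59/4) = 15 + 413/4 = 473/4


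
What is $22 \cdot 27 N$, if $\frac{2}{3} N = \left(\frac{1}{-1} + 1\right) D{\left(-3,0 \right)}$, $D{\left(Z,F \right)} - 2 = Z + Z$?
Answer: $0$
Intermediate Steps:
$D{\left(Z,F \right)} = 2 + 2 Z$ ($D{\left(Z,F \right)} = 2 + \left(Z + Z\right) = 2 + 2 Z$)
$N = 0$ ($N = \frac{3 \left(\frac{1}{-1} + 1\right) \left(2 + 2 \left(-3\right)\right)}{2} = \frac{3 \left(-1 + 1\right) \left(2 - 6\right)}{2} = \frac{3 \cdot 0 \left(-4\right)}{2} = \frac{3}{2} \cdot 0 = 0$)
$22 \cdot 27 N = 22 \cdot 27 \cdot 0 = 594 \cdot 0 = 0$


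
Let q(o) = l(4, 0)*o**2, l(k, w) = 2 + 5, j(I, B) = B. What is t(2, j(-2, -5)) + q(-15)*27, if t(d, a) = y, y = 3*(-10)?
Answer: 42495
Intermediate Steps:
l(k, w) = 7
y = -30
t(d, a) = -30
q(o) = 7*o**2
t(2, j(-2, -5)) + q(-15)*27 = -30 + (7*(-15)**2)*27 = -30 + (7*225)*27 = -30 + 1575*27 = -30 + 42525 = 42495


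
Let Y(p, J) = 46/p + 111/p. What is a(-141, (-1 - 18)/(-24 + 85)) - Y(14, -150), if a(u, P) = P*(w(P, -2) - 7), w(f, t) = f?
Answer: -465561/52094 ≈ -8.9369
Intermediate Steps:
Y(p, J) = 157/p
a(u, P) = P*(-7 + P) (a(u, P) = P*(P - 7) = P*(-7 + P))
a(-141, (-1 - 18)/(-24 + 85)) - Y(14, -150) = ((-1 - 18)/(-24 + 85))*(-7 + (-1 - 18)/(-24 + 85)) - 157/14 = (-19/61)*(-7 - 19/61) - 157/14 = (-19*1/61)*(-7 - 19*1/61) - 1*157/14 = -19*(-7 - 19/61)/61 - 157/14 = -19/61*(-446/61) - 157/14 = 8474/3721 - 157/14 = -465561/52094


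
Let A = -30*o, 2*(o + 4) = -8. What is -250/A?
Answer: -25/24 ≈ -1.0417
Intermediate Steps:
o = -8 (o = -4 + (½)*(-8) = -4 - 4 = -8)
A = 240 (A = -30*(-8) = 240)
-250/A = -250/240 = -250*1/240 = -25/24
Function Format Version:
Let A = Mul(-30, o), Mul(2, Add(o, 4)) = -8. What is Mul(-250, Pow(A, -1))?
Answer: Rational(-25, 24) ≈ -1.0417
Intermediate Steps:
o = -8 (o = Add(-4, Mul(Rational(1, 2), -8)) = Add(-4, -4) = -8)
A = 240 (A = Mul(-30, -8) = 240)
Mul(-250, Pow(A, -1)) = Mul(-250, Pow(240, -1)) = Mul(-250, Rational(1, 240)) = Rational(-25, 24)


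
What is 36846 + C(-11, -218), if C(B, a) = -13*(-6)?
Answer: 36924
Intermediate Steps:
C(B, a) = 78
36846 + C(-11, -218) = 36846 + 78 = 36924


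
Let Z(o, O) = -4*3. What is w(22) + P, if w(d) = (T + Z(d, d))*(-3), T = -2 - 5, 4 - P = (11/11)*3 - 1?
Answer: 59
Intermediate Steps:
Z(o, O) = -12
P = 2 (P = 4 - ((11/11)*3 - 1) = 4 - ((11*(1/11))*3 - 1) = 4 - (1*3 - 1) = 4 - (3 - 1) = 4 - 1*2 = 4 - 2 = 2)
T = -7
w(d) = 57 (w(d) = (-7 - 12)*(-3) = -19*(-3) = 57)
w(22) + P = 57 + 2 = 59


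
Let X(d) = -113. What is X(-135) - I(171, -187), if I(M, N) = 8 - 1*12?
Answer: -109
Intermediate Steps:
I(M, N) = -4 (I(M, N) = 8 - 12 = -4)
X(-135) - I(171, -187) = -113 - 1*(-4) = -113 + 4 = -109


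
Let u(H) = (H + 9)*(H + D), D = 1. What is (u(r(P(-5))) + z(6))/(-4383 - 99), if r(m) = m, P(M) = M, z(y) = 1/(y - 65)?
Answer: 35/9794 ≈ 0.0035736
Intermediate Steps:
z(y) = 1/(-65 + y)
u(H) = (1 + H)*(9 + H) (u(H) = (H + 9)*(H + 1) = (9 + H)*(1 + H) = (1 + H)*(9 + H))
(u(r(P(-5))) + z(6))/(-4383 - 99) = ((9 + (-5)² + 10*(-5)) + 1/(-65 + 6))/(-4383 - 99) = ((9 + 25 - 50) + 1/(-59))/(-4482) = (-16 - 1/59)*(-1/4482) = -945/59*(-1/4482) = 35/9794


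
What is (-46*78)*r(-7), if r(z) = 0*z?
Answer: 0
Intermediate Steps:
r(z) = 0
(-46*78)*r(-7) = -46*78*0 = -3588*0 = 0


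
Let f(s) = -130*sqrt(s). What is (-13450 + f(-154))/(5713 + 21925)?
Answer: -6725/13819 - 5*I*sqrt(154)/1063 ≈ -0.48665 - 0.058371*I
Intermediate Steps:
(-13450 + f(-154))/(5713 + 21925) = (-13450 - 130*I*sqrt(154))/(5713 + 21925) = (-13450 - 130*I*sqrt(154))/27638 = (-13450 - 130*I*sqrt(154))*(1/27638) = -6725/13819 - 5*I*sqrt(154)/1063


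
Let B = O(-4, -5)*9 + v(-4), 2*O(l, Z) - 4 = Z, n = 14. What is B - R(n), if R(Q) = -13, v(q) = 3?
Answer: 23/2 ≈ 11.500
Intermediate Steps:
O(l, Z) = 2 + Z/2
B = -3/2 (B = (2 + (½)*(-5))*9 + 3 = (2 - 5/2)*9 + 3 = -½*9 + 3 = -9/2 + 3 = -3/2 ≈ -1.5000)
B - R(n) = -3/2 - 1*(-13) = -3/2 + 13 = 23/2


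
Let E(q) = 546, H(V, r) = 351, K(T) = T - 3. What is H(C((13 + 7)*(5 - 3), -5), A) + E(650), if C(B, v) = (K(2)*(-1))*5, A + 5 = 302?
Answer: 897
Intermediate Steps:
K(T) = -3 + T
A = 297 (A = -5 + 302 = 297)
C(B, v) = 5 (C(B, v) = ((-3 + 2)*(-1))*5 = -1*(-1)*5 = 1*5 = 5)
H(C((13 + 7)*(5 - 3), -5), A) + E(650) = 351 + 546 = 897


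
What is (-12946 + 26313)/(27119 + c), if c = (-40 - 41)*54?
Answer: 13367/22745 ≈ 0.58769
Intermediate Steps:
c = -4374 (c = -81*54 = -4374)
(-12946 + 26313)/(27119 + c) = (-12946 + 26313)/(27119 - 4374) = 13367/22745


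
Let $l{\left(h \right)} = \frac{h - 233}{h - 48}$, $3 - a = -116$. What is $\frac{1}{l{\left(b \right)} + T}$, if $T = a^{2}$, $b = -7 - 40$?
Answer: $\frac{19}{269115} \approx 7.0602 \cdot 10^{-5}$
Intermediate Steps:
$a = 119$ ($a = 3 - -116 = 3 + 116 = 119$)
$b = -47$
$l{\left(h \right)} = \frac{-233 + h}{-48 + h}$
$T = 14161$ ($T = 119^{2} = 14161$)
$\frac{1}{l{\left(b \right)} + T} = \frac{1}{\frac{-233 - 47}{-48 - 47} + 14161} = \frac{1}{\frac{1}{-95} \left(-280\right) + 14161} = \frac{1}{\left(- \frac{1}{95}\right) \left(-280\right) + 14161} = \frac{1}{\frac{56}{19} + 14161} = \frac{1}{\frac{269115}{19}} = \frac{19}{269115}$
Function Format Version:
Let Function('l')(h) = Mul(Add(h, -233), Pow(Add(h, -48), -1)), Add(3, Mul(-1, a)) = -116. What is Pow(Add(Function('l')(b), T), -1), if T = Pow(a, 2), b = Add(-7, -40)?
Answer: Rational(19, 269115) ≈ 7.0602e-5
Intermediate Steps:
a = 119 (a = Add(3, Mul(-1, -116)) = Add(3, 116) = 119)
b = -47
Function('l')(h) = Mul(Pow(Add(-48, h), -1), Add(-233, h)) (Function('l')(h) = Mul(Add(-233, h), Pow(Add(-48, h), -1)) = Mul(Pow(Add(-48, h), -1), Add(-233, h)))
T = 14161 (T = Pow(119, 2) = 14161)
Pow(Add(Function('l')(b), T), -1) = Pow(Add(Mul(Pow(Add(-48, -47), -1), Add(-233, -47)), 14161), -1) = Pow(Add(Mul(Pow(-95, -1), -280), 14161), -1) = Pow(Add(Mul(Rational(-1, 95), -280), 14161), -1) = Pow(Add(Rational(56, 19), 14161), -1) = Pow(Rational(269115, 19), -1) = Rational(19, 269115)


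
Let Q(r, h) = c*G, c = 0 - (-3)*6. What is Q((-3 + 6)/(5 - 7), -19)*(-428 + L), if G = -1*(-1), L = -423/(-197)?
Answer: -1510074/197 ≈ -7665.4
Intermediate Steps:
L = 423/197 (L = -423*(-1/197) = 423/197 ≈ 2.1472)
c = 18 (c = 0 - 1*(-18) = 0 + 18 = 18)
G = 1
Q(r, h) = 18 (Q(r, h) = 18*1 = 18)
Q((-3 + 6)/(5 - 7), -19)*(-428 + L) = 18*(-428 + 423/197) = 18*(-83893/197) = -1510074/197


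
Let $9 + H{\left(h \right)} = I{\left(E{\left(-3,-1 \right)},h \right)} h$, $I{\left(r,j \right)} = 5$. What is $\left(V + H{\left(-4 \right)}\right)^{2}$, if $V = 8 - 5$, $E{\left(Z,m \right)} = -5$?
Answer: $676$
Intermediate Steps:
$V = 3$
$H{\left(h \right)} = -9 + 5 h$
$\left(V + H{\left(-4 \right)}\right)^{2} = \left(3 + \left(-9 + 5 \left(-4\right)\right)\right)^{2} = \left(3 - 29\right)^{2} = \left(-26\right)^{2} = 676$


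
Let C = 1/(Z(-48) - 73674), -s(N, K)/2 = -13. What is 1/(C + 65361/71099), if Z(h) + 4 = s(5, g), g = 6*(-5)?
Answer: 5236583548/4813897273 ≈ 1.0878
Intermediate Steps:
g = -30
s(N, K) = 26 (s(N, K) = -2*(-13) = 26)
Z(h) = 22 (Z(h) = -4 + 26 = 22)
C = -1/73652 (C = 1/(22 - 73674) = 1/(-73652) = -1/73652 ≈ -1.3577e-5)
1/(C + 65361/71099) = 1/(-1/73652 + 65361/71099) = 1/(4813897273/5236583548) = 5236583548/4813897273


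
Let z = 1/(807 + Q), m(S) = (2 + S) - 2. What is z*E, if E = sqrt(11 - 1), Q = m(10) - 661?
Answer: sqrt(10)/156 ≈ 0.020271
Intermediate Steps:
m(S) = S
Q = -651 (Q = 10 - 661 = -651)
E = sqrt(10) ≈ 3.1623
z = 1/156 (z = 1/(807 - 651) = 1/156 ≈ 0.0064103)
z*E = sqrt(10)/156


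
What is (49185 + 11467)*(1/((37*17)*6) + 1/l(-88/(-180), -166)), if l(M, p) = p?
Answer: -54708104/156621 ≈ -349.30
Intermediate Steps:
(49185 + 11467)*(1/((37*17)*6) + 1/l(-88/(-180), -166)) = (49185 + 11467)*(1/((37*17)*6) + 1/(-166)) = 60652*(1/(629*6) - 1/166) = 60652*(1/3774 - 1/166) = 60652*(-902/156621) = -54708104/156621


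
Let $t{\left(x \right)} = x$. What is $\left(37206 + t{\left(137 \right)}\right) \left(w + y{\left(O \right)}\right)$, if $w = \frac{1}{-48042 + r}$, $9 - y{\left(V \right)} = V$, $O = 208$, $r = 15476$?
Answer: $- \frac{242006352805}{32566} \approx -7.4313 \cdot 10^{6}$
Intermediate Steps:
$y{\left(V \right)} = 9 - V$
$w = - \frac{1}{32566}$ ($w = \frac{1}{-48042 + 15476} = \frac{1}{-32566} = - \frac{1}{32566} \approx -3.0707 \cdot 10^{-5}$)
$\left(37206 + t{\left(137 \right)}\right) \left(w + y{\left(O \right)}\right) = \left(37206 + 137\right) \left(- \frac{1}{32566} + \left(9 - 208\right)\right) = 37343 \left(- \frac{1}{32566} + \left(9 - 208\right)\right) = 37343 \left(- \frac{1}{32566} - 199\right) = 37343 \left(- \frac{6480635}{32566}\right) = - \frac{242006352805}{32566}$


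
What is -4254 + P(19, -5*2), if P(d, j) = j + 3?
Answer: -4261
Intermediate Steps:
P(d, j) = 3 + j
-4254 + P(19, -5*2) = -4254 + (3 - 5*2) = -4254 + (3 - 10) = -4254 - 7 = -4261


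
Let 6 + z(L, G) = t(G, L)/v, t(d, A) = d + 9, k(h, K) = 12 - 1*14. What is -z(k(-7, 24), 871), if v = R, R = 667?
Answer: 3122/667 ≈ 4.6807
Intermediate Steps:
v = 667
k(h, K) = -2 (k(h, K) = 12 - 14 = -2)
t(d, A) = 9 + d
z(L, G) = -3993/667 + G/667 (z(L, G) = -6 + (9 + G)/667 = -6 + (9 + G)*(1/667) = -6 + (9/667 + G/667) = -3993/667 + G/667)
-z(k(-7, 24), 871) = -(-3993/667 + (1/667)*871) = -(-3993/667 + 871/667) = -1*(-3122/667) = 3122/667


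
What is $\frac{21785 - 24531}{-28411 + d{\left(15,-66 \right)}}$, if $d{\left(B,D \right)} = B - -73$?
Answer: $\frac{2746}{28323} \approx 0.096953$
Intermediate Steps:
$d{\left(B,D \right)} = 73 + B$ ($d{\left(B,D \right)} = B + 73 = 73 + B$)
$\frac{21785 - 24531}{-28411 + d{\left(15,-66 \right)}} = \frac{21785 - 24531}{-28411 + \left(73 + 15\right)} = - \frac{2746}{-28411 + 88} = - \frac{2746}{-28323} = \left(-2746\right) \left(- \frac{1}{28323}\right) = \frac{2746}{28323}$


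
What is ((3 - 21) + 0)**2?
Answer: 324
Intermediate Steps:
((3 - 21) + 0)**2 = (-18 + 0)**2 = (-18)**2 = 324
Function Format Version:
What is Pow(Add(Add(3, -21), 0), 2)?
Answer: 324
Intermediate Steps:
Pow(Add(Add(3, -21), 0), 2) = Pow(Add(-18, 0), 2) = Pow(-18, 2) = 324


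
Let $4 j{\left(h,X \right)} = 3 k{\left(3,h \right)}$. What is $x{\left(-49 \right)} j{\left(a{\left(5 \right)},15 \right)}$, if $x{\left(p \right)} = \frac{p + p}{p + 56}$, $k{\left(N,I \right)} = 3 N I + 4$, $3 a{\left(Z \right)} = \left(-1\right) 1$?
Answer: $- \frac{21}{2} \approx -10.5$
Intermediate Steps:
$a{\left(Z \right)} = - \frac{1}{3}$ ($a{\left(Z \right)} = \frac{\left(-1\right) 1}{3} = \frac{1}{3} \left(-1\right) = - \frac{1}{3}$)
$k{\left(N,I \right)} = 4 + 3 I N$ ($k{\left(N,I \right)} = 3 I N + 4 = 4 + 3 I N$)
$x{\left(p \right)} = \frac{2 p}{56 + p}$
$j{\left(h,X \right)} = 3 + \frac{27 h}{4}$ ($j{\left(h,X \right)} = \frac{3 \left(4 + 3 h 3\right)}{4} = \frac{3 \left(4 + 9 h\right)}{4} = \frac{12 + 27 h}{4} = 3 + \frac{27 h}{4}$)
$x{\left(-49 \right)} j{\left(a{\left(5 \right)},15 \right)} = 2 \left(-49\right) \frac{1}{56 - 49} \left(3 + \frac{27}{4} \left(- \frac{1}{3}\right)\right) = 2 \left(-49\right) \frac{1}{7} \left(3 - \frac{9}{4}\right) = 2 \left(-49\right) \frac{1}{7} \cdot \frac{3}{4} = \left(-14\right) \frac{3}{4} = - \frac{21}{2}$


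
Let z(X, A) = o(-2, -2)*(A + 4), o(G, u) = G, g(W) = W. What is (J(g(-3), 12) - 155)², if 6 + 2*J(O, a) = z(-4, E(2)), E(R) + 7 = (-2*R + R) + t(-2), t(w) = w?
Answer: 22801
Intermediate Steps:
E(R) = -9 - R (E(R) = -7 + ((-2*R + R) - 2) = -7 + (-R - 2) = -7 + (-2 - R) = -9 - R)
z(X, A) = -8 - 2*A (z(X, A) = -2*(A + 4) = -2*(4 + A) = -8 - 2*A)
J(O, a) = 4 (J(O, a) = -3 + (-8 - 2*(-9 - 1*2))/2 = -3 + (-8 - 2*(-9 - 2))/2 = -3 + (-8 - 2*(-11))/2 = -3 + (-8 + 22)/2 = -3 + (½)*14 = -3 + 7 = 4)
(J(g(-3), 12) - 155)² = (4 - 155)² = (-151)² = 22801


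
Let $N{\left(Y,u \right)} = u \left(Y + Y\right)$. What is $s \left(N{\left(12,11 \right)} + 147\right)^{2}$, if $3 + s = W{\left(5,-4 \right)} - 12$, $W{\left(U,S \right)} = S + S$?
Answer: $-3885183$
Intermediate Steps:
$W{\left(U,S \right)} = 2 S$
$s = -23$ ($s = -3 + \left(2 \left(-4\right) - 12\right) = -3 - 20 = -23$)
$N{\left(Y,u \right)} = 2 Y u$ ($N{\left(Y,u \right)} = u 2 Y = 2 Y u$)
$s \left(N{\left(12,11 \right)} + 147\right)^{2} = - 23 \left(2 \cdot 12 \cdot 11 + 147\right)^{2} = - 23 \left(264 + 147\right)^{2} = - 23 \cdot 411^{2} = \left(-23\right) 168921 = -3885183$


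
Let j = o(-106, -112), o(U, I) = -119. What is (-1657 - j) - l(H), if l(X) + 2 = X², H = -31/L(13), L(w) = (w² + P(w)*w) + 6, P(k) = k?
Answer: -181765057/118336 ≈ -1536.0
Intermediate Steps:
j = -119
L(w) = 6 + 2*w² (L(w) = (w² + w*w) + 6 = (w² + w²) + 6 = 2*w² + 6 = 6 + 2*w²)
H = -31/344 (H = -31/(6 + 2*13²) = -31/(6 + 2*169) = -31/(6 + 338) = -31/344 ≈ -0.090116)
l(X) = -2 + X²
(-1657 - j) - l(H) = (-1657 - 1*(-119)) - (-2 + (-31/344)²) = (-1657 + 119) - (-2 + 961/118336) = -1538 - 1*(-235711/118336) = -1538 + 235711/118336 = -181765057/118336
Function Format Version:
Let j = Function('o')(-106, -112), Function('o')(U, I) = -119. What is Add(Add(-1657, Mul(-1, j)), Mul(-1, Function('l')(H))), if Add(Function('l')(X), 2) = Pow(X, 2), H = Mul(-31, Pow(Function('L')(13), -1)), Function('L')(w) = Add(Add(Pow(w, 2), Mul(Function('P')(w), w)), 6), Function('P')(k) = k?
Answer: Rational(-181765057, 118336) ≈ -1536.0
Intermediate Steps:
j = -119
Function('L')(w) = Add(6, Mul(2, Pow(w, 2))) (Function('L')(w) = Add(Add(Pow(w, 2), Mul(w, w)), 6) = Add(Add(Pow(w, 2), Pow(w, 2)), 6) = Add(Mul(2, Pow(w, 2)), 6) = Add(6, Mul(2, Pow(w, 2))))
H = Rational(-31, 344) (H = Mul(-31, Pow(Add(6, Mul(2, Pow(13, 2))), -1)) = Mul(-31, Pow(Add(6, Mul(2, 169)), -1)) = Mul(-31, Pow(Add(6, 338), -1)) = Mul(-31, Pow(344, -1)) = Mul(-31, Rational(1, 344)) = Rational(-31, 344) ≈ -0.090116)
Function('l')(X) = Add(-2, Pow(X, 2))
Add(Add(-1657, Mul(-1, j)), Mul(-1, Function('l')(H))) = Add(Add(-1657, Mul(-1, -119)), Mul(-1, Add(-2, Pow(Rational(-31, 344), 2)))) = Add(Add(-1657, 119), Mul(-1, Add(-2, Rational(961, 118336)))) = Add(-1538, Mul(-1, Rational(-235711, 118336))) = Add(-1538, Rational(235711, 118336)) = Rational(-181765057, 118336)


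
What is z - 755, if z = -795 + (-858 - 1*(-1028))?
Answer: -1380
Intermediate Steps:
z = -625 (z = -795 + (-858 + 1028) = -795 + 170 = -625)
z - 755 = -625 - 755 = -1380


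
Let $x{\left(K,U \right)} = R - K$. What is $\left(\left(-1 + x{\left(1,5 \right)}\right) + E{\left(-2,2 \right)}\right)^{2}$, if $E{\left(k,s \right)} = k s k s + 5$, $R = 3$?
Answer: $484$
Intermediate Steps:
$x{\left(K,U \right)} = 3 - K$
$E{\left(k,s \right)} = 5 + k^{2} s^{2}$ ($E{\left(k,s \right)} = s k^{2} s + 5 = k^{2} s^{2} + 5 = 5 + k^{2} s^{2}$)
$\left(\left(-1 + x{\left(1,5 \right)}\right) + E{\left(-2,2 \right)}\right)^{2} = \left(\left(-1 + \left(3 - 1\right)\right) + \left(5 + \left(-2\right)^{2} \cdot 2^{2}\right)\right)^{2} = \left(\left(-1 + \left(3 - 1\right)\right) + \left(5 + 4 \cdot 4\right)\right)^{2} = \left(\left(-1 + 2\right) + \left(5 + 16\right)\right)^{2} = \left(1 + 21\right)^{2} = 22^{2} = 484$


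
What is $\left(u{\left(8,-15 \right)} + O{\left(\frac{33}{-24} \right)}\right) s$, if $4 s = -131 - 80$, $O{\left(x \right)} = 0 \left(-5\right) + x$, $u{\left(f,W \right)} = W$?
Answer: $\frac{27641}{32} \approx 863.78$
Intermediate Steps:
$O{\left(x \right)} = x$ ($O{\left(x \right)} = 0 + x = x$)
$s = - \frac{211}{4}$ ($s = \frac{-131 - 80}{4} = \frac{1}{4} \left(-211\right) = - \frac{211}{4} \approx -52.75$)
$\left(u{\left(8,-15 \right)} + O{\left(\frac{33}{-24} \right)}\right) s = \left(-15 + \frac{33}{-24}\right) \left(- \frac{211}{4}\right) = \left(-15 + 33 \left(- \frac{1}{24}\right)\right) \left(- \frac{211}{4}\right) = \left(-15 - \frac{11}{8}\right) \left(- \frac{211}{4}\right) = \left(- \frac{131}{8}\right) \left(- \frac{211}{4}\right) = \frac{27641}{32}$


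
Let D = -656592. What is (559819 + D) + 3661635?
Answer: 3564862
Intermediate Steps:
(559819 + D) + 3661635 = (559819 - 656592) + 3661635 = -96773 + 3661635 = 3564862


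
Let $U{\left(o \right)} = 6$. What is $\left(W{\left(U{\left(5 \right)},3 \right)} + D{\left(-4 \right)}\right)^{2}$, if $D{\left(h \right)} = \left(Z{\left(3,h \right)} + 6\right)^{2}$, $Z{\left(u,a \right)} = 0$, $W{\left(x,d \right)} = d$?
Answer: $1521$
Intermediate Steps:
$D{\left(h \right)} = 36$ ($D{\left(h \right)} = \left(0 + 6\right)^{2} = 6^{2} = 36$)
$\left(W{\left(U{\left(5 \right)},3 \right)} + D{\left(-4 \right)}\right)^{2} = \left(3 + 36\right)^{2} = 39^{2} = 1521$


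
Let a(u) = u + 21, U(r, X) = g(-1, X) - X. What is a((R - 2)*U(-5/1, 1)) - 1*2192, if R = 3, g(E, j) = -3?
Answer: -2175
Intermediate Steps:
U(r, X) = -3 - X
a(u) = 21 + u
a((R - 2)*U(-5/1, 1)) - 1*2192 = (21 + (3 - 2)*(-3 - 1*1)) - 1*2192 = (21 + 1*(-3 - 1)) - 2192 = (21 + 1*(-4)) - 2192 = (21 - 4) - 2192 = 17 - 2192 = -2175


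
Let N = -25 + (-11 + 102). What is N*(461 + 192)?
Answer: 43098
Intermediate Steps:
N = 66 (N = -25 + 91 = 66)
N*(461 + 192) = 66*(461 + 192) = 66*653 = 43098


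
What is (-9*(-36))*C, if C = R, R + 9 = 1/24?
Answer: -5805/2 ≈ -2902.5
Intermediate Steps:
R = -215/24 (R = -9 + 1/24 = -215/24 ≈ -8.9583)
C = -215/24 ≈ -8.9583
(-9*(-36))*C = -9*(-36)*(-215/24) = 324*(-215/24) = -5805/2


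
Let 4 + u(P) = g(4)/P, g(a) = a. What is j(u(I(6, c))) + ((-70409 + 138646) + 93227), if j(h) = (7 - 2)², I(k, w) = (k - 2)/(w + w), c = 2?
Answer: 161489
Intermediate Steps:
I(k, w) = (-2 + k)/(2*w) (I(k, w) = (-2 + k)/((2*w)) = (-2 + k)*(1/(2*w)) = (-2 + k)/(2*w))
u(P) = -4 + 4/P
j(h) = 25 (j(h) = 5² = 25)
j(u(I(6, c))) + ((-70409 + 138646) + 93227) = 25 + ((-70409 + 138646) + 93227) = 25 + (68237 + 93227) = 25 + 161464 = 161489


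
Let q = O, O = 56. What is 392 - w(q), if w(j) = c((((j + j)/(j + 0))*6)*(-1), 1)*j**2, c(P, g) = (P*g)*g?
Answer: 38024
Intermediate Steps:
c(P, g) = P*g**2
q = 56
w(j) = -12*j**2 (w(j) = (((((j + j)/(j + 0))*6)*(-1))*1**2)*j**2 = (((((2*j)/j)*6)*(-1))*1)*j**2 = (((2*6)*(-1))*1)*j**2 = ((12*(-1))*1)*j**2 = (-12*1)*j**2 = -12*j**2)
392 - w(q) = 392 - (-12)*56**2 = 392 - (-12)*3136 = 392 - 1*(-37632) = 392 + 37632 = 38024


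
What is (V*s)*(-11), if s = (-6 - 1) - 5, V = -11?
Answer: -1452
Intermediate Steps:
s = -12 (s = -7 - 5 = -12)
(V*s)*(-11) = -11*(-12)*(-11) = 132*(-11) = -1452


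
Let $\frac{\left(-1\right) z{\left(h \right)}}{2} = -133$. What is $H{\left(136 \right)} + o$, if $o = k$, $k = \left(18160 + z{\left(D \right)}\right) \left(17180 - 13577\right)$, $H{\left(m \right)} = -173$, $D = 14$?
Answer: $66388705$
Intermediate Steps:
$z{\left(h \right)} = 266$ ($z{\left(h \right)} = \left(-2\right) \left(-133\right) = 266$)
$k = 66388878$ ($k = \left(18160 + 266\right) \left(17180 - 13577\right) = 18426 \left(17180 - 13577\right) = 18426 \cdot 3603 = 66388878$)
$o = 66388878$
$H{\left(136 \right)} + o = -173 + 66388878 = 66388705$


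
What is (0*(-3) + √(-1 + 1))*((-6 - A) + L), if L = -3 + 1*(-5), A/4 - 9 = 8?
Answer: 0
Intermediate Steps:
A = 68 (A = 36 + 4*8 = 36 + 32 = 68)
L = -8 (L = -3 - 5 = -8)
(0*(-3) + √(-1 + 1))*((-6 - A) + L) = (0*(-3) + √(-1 + 1))*((-6 - 1*68) - 8) = (0 + √0)*((-6 - 68) - 8) = (0 + 0)*(-74 - 8) = 0*(-82) = 0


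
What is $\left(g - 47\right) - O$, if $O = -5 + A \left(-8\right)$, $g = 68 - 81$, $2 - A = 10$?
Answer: $-119$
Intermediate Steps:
$A = -8$ ($A = 2 - 10 = -8$)
$g = -13$
$O = 59$ ($O = -5 - -64 = -5 + 64 = 59$)
$\left(g - 47\right) - O = \left(-13 - 47\right) - 59 = -60 - 59 = -119$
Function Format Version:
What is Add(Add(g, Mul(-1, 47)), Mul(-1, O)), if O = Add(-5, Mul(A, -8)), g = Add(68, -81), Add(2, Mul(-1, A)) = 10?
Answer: -119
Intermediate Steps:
A = -8 (A = Add(2, Mul(-1, 10)) = Add(2, -10) = -8)
g = -13
O = 59 (O = Add(-5, Mul(-8, -8)) = Add(-5, 64) = 59)
Add(Add(g, Mul(-1, 47)), Mul(-1, O)) = Add(Add(-13, Mul(-1, 47)), Mul(-1, 59)) = Add(Add(-13, -47), -59) = Add(-60, -59) = -119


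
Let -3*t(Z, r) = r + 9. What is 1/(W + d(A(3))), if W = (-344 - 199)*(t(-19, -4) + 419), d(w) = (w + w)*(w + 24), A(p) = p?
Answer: -1/226450 ≈ -4.4160e-6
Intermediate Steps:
t(Z, r) = -3 - r/3 (t(Z, r) = -(r + 9)/3 = -(9 + r)/3 = -3 - r/3)
d(w) = 2*w*(24 + w) (d(w) = (2*w)*(24 + w) = 2*w*(24 + w))
W = -226612 (W = (-344 - 199)*((-3 - ⅓*(-4)) + 419) = -543*((-3 + 4/3) + 419) = -543*(-5/3 + 419) = -543*1252/3 = -226612)
1/(W + d(A(3))) = 1/(-226612 + 2*3*(24 + 3)) = 1/(-226612 + 2*3*27) = 1/(-226612 + 162) = 1/(-226450) = -1/226450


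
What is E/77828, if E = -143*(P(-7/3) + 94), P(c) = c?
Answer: -39325/233484 ≈ -0.16843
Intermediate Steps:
E = -39325/3 (E = -143*(-7/3 + 94) = -143*275/3 = -39325/3 ≈ -13108.)
E/77828 = -39325/3/77828 = -39325/3*1/77828 = -39325/233484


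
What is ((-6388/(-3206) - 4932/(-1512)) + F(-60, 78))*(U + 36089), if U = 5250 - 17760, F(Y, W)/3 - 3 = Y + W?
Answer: 15478929709/9618 ≈ 1.6094e+6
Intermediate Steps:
F(Y, W) = 9 + 3*W + 3*Y (F(Y, W) = 9 + 3*(Y + W) = 9 + 3*(W + Y) = 9 + (3*W + 3*Y) = 9 + 3*W + 3*Y)
U = -12510
((-6388/(-3206) - 4932/(-1512)) + F(-60, 78))*(U + 36089) = ((-6388/(-3206) - 4932/(-1512)) + (9 + 3*78 + 3*(-60)))*(-12510 + 36089) = ((-6388*(-1/3206) - 4932*(-1/1512)) + (9 + 234 - 180))*23579 = ((3194/1603 + 137/42) + 63)*23579 = (50537/9618 + 63)*23579 = (656471/9618)*23579 = 15478929709/9618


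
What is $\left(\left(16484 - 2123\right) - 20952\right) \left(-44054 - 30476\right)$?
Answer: $491227230$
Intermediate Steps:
$\left(\left(16484 - 2123\right) - 20952\right) \left(-44054 - 30476\right) = \left(\left(16484 - 2123\right) - 20952\right) \left(-74530\right) = \left(14361 - 20952\right) \left(-74530\right) = \left(-6591\right) \left(-74530\right) = 491227230$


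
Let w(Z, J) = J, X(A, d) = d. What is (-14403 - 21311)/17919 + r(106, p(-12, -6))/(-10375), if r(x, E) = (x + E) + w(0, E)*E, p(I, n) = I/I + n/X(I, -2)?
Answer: -372790544/185909625 ≈ -2.0052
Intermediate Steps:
p(I, n) = 1 - n/2 (p(I, n) = I/I + n/(-2) = 1 + n*(-1/2) = 1 - n/2)
r(x, E) = E + x + E**2 (r(x, E) = (x + E) + E*E = (E + x) + E**2 = E + x + E**2)
(-14403 - 21311)/17919 + r(106, p(-12, -6))/(-10375) = (-14403 - 21311)/17919 + ((1 - 1/2*(-6)) + 106 + (1 - 1/2*(-6))**2)/(-10375) = -35714*1/17919 + ((1 + 3) + 106 + (1 + 3)**2)*(-1/10375) = -35714/17919 + (4 + 106 + 4**2)*(-1/10375) = -35714/17919 + (4 + 106 + 16)*(-1/10375) = -35714/17919 + 126*(-1/10375) = -35714/17919 - 126/10375 = -372790544/185909625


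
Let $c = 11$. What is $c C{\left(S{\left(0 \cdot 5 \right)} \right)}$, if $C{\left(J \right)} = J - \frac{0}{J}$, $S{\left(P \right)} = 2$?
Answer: $22$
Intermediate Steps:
$C{\left(J \right)} = J$ ($C{\left(J \right)} = J - 0 = J + 0 = J$)
$c C{\left(S{\left(0 \cdot 5 \right)} \right)} = 11 \cdot 2 = 22$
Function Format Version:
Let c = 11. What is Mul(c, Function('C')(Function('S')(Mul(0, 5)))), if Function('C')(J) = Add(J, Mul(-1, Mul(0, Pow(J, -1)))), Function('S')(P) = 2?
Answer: 22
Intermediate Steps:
Function('C')(J) = J (Function('C')(J) = Add(J, Mul(-1, 0)) = Add(J, 0) = J)
Mul(c, Function('C')(Function('S')(Mul(0, 5)))) = Mul(11, 2) = 22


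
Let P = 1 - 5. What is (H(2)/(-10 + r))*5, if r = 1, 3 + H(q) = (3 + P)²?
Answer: 10/9 ≈ 1.1111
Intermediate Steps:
P = -4
H(q) = -2 (H(q) = -3 + (3 - 4)² = -3 + (-1)² = -3 + 1 = -2)
(H(2)/(-10 + r))*5 = -2/(-10 + 1)*5 = -2/(-9)*5 = -2*(-⅑)*5 = (2/9)*5 = 10/9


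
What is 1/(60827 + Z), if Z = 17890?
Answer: 1/78717 ≈ 1.2704e-5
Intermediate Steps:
1/(60827 + Z) = 1/(60827 + 17890) = 1/78717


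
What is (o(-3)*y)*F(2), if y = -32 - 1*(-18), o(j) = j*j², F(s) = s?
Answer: 756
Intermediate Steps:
o(j) = j³
y = -14 (y = -32 + 18 = -14)
(o(-3)*y)*F(2) = ((-3)³*(-14))*2 = -27*(-14)*2 = 378*2 = 756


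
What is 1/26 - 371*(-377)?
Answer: 3636543/26 ≈ 1.3987e+5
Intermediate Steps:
1/26 - 371*(-377) = 1/26 + 139867 = 3636543/26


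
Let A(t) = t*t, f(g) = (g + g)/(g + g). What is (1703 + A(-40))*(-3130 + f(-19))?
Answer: -10335087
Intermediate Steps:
f(g) = 1 (f(g) = (2*g)/((2*g)) = (2*g)*(1/(2*g)) = 1)
A(t) = t²
(1703 + A(-40))*(-3130 + f(-19)) = (1703 + (-40)²)*(-3130 + 1) = (1703 + 1600)*(-3129) = 3303*(-3129) = -10335087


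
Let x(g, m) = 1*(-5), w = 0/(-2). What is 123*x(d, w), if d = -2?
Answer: -615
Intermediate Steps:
w = 0 (w = 0*(-½) = 0)
x(g, m) = -5
123*x(d, w) = 123*(-5) = -615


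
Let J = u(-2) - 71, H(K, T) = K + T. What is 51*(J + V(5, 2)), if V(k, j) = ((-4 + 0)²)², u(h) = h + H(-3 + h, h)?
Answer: 8976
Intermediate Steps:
u(h) = -3 + 3*h (u(h) = h + ((-3 + h) + h) = h + (-3 + 2*h) = -3 + 3*h)
V(k, j) = 256 (V(k, j) = ((-4)²)² = 16² = 256)
J = -80 (J = (-3 + 3*(-2)) - 71 = (-3 - 6) - 71 = -9 - 71 = -80)
51*(J + V(5, 2)) = 51*(-80 + 256) = 51*176 = 8976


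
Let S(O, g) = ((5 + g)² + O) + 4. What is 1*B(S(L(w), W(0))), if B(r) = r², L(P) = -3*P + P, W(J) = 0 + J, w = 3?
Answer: 529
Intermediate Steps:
W(J) = J
L(P) = -2*P
S(O, g) = 4 + O + (5 + g)² (S(O, g) = (O + (5 + g)²) + 4 = 4 + O + (5 + g)²)
1*B(S(L(w), W(0))) = 1*(4 - 2*3 + (5 + 0)²)² = 1*(4 - 6 + 5²)² = 1*(4 - 6 + 25)² = 1*23² = 1*529 = 529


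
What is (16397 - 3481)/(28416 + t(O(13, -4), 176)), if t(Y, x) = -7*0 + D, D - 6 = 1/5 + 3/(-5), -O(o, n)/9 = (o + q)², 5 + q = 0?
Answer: 16145/35527 ≈ 0.45444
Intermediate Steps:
q = -5 (q = -5 + 0 = -5)
O(o, n) = -9*(-5 + o)² (O(o, n) = -9*(o - 5)² = -9*(-5 + o)²)
D = 28/5 (D = 6 + (1/5 + 3/(-5)) = 6 + (1*(⅕) + 3*(-⅕)) = 6 + (⅕ - ⅗) = 6 - ⅖ = 28/5 ≈ 5.6000)
t(Y, x) = 28/5 (t(Y, x) = -7*0 + 28/5 = 0 + 28/5 = 28/5)
(16397 - 3481)/(28416 + t(O(13, -4), 176)) = (16397 - 3481)/(28416 + 28/5) = 12916/(142108/5) = 12916*(5/142108) = 16145/35527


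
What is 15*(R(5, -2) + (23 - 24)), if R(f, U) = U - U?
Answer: -15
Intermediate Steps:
R(f, U) = 0
15*(R(5, -2) + (23 - 24)) = 15*(0 + (23 - 24)) = 15*(0 - 1) = 15*(-1) = -15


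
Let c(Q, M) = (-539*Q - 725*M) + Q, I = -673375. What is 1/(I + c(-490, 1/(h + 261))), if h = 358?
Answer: -619/253639070 ≈ -2.4405e-6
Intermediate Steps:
c(Q, M) = -725*M - 538*Q (c(Q, M) = (-725*M - 539*Q) + Q = -725*M - 538*Q)
1/(I + c(-490, 1/(h + 261))) = 1/(-673375 + (-725/(358 + 261) - 538*(-490))) = 1/(-673375 + (-725/619 + 263620)) = 1/(-673375 + 163180055/619) = 1/(-253639070/619) = -619/253639070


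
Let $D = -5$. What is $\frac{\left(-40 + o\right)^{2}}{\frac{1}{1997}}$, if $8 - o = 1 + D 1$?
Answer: $1565648$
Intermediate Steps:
$o = 12$ ($o = 8 - \left(1 - 5\right) = 8 - -4 = 8 + 4 = 12$)
$\frac{\left(-40 + o\right)^{2}}{\frac{1}{1997}} = \frac{\left(-40 + 12\right)^{2}}{\frac{1}{1997}} = \left(-28\right)^{2} \frac{1}{\frac{1}{1997}} = 784 \cdot 1997 = 1565648$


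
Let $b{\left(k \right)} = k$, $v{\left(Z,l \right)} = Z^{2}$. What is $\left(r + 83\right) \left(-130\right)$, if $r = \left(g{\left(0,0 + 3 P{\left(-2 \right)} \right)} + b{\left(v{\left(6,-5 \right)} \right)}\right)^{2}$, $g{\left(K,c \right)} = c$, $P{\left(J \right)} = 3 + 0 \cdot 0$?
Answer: $-274040$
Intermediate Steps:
$P{\left(J \right)} = 3$ ($P{\left(J \right)} = 3 + 0 = 3$)
$r = 2025$ ($r = \left(\left(0 + 3 \cdot 3\right) + 6^{2}\right)^{2} = \left(\left(0 + 9\right) + 36\right)^{2} = \left(9 + 36\right)^{2} = 45^{2} = 2025$)
$\left(r + 83\right) \left(-130\right) = \left(2025 + 83\right) \left(-130\right) = 2108 \left(-130\right) = -274040$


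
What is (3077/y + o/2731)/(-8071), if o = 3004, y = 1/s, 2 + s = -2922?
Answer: 24571208184/22041901 ≈ 1114.8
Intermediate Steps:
s = -2924 (s = -2 - 2922 = -2924)
y = -1/2924 (y = 1/(-2924) = -1/2924 ≈ -0.00034200)
(3077/y + o/2731)/(-8071) = (3077/(-1/2924) + 3004/2731)/(-8071) = (3077*(-2924) + 3004*(1/2731))*(-1/8071) = (-8997148 + 3004/2731)*(-1/8071) = -24571208184/2731*(-1/8071) = 24571208184/22041901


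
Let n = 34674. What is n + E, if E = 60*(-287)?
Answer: 17454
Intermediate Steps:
E = -17220
n + E = 34674 - 17220 = 17454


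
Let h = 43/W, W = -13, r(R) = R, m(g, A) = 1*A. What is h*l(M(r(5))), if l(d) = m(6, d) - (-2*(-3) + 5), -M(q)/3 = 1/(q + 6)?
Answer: 5332/143 ≈ 37.287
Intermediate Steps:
m(g, A) = A
M(q) = -3/(6 + q) (M(q) = -3/(q + 6) = -3/(6 + q))
l(d) = -11 + d (l(d) = d - (-2*(-3) + 5) = d - (6 + 5) = d - 1*11 = d - 11 = -11 + d)
h = -43/13 (h = 43/(-13) = 43*(-1/13) = -43/13 ≈ -3.3077)
h*l(M(r(5))) = -43*(-11 - 3/(6 + 5))/13 = -43*(-11 - 3/11)/13 = -43/13*(-124/11) = 5332/143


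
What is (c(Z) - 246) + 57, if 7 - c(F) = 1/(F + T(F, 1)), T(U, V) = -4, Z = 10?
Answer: -1093/6 ≈ -182.17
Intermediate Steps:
c(F) = 7 - 1/(-4 + F) (c(F) = 7 - 1/(F - 4) = 7 - 1/(-4 + F))
(c(Z) - 246) + 57 = ((-29 + 7*10)/(-4 + 10) - 246) + 57 = ((-29 + 70)/6 - 246) + 57 = ((1/6)*41 - 246) + 57 = (41/6 - 246) + 57 = -1435/6 + 57 = -1093/6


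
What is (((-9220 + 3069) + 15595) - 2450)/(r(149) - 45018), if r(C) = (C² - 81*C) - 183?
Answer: -6994/35069 ≈ -0.19944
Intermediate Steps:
r(C) = -183 + C² - 81*C
(((-9220 + 3069) + 15595) - 2450)/(r(149) - 45018) = (((-9220 + 3069) + 15595) - 2450)/((-183 + 149² - 81*149) - 45018) = ((-6151 + 15595) - 2450)/((-183 + 22201 - 12069) - 45018) = (9444 - 2450)/(9949 - 45018) = 6994/(-35069) = 6994*(-1/35069) = -6994/35069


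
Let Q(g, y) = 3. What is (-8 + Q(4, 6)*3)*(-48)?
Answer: -48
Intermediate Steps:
(-8 + Q(4, 6)*3)*(-48) = (-8 + 3*3)*(-48) = (-8 + 9)*(-48) = 1*(-48) = -48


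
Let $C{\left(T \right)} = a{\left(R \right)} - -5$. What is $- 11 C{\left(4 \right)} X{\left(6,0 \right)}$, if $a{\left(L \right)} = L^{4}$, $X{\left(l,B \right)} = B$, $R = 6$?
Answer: $0$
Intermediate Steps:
$C{\left(T \right)} = 1301$ ($C{\left(T \right)} = 6^{4} - -5 = 1296 + 5 = 1301$)
$- 11 C{\left(4 \right)} X{\left(6,0 \right)} = \left(-11\right) 1301 \cdot 0 = \left(-14311\right) 0 = 0$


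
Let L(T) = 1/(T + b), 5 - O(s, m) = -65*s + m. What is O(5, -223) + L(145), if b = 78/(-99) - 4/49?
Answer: 128883244/233059 ≈ 553.01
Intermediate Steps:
b = -1406/1617 (b = 78*(-1/99) - 4*1/49 = -26/33 - 4/49 = -1406/1617 ≈ -0.86951)
O(s, m) = 5 - m + 65*s (O(s, m) = 5 - (-65*s + m) = 5 - (m - 65*s) = 5 + (-m + 65*s) = 5 - m + 65*s)
L(T) = 1/(-1406/1617 + T) (L(T) = 1/(T - 1406/1617) = 1/(-1406/1617 + T))
O(5, -223) + L(145) = (5 - 1*(-223) + 65*5) + 1617/(-1406 + 1617*145) = (5 + 223 + 325) + 1617/(-1406 + 234465) = 553 + 1617/233059 = 128883244/233059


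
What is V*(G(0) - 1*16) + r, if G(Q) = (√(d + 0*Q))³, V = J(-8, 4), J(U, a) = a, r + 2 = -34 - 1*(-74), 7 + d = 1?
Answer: -26 - 24*I*√6 ≈ -26.0 - 58.788*I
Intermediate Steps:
d = -6 (d = -7 + 1 = -6)
r = 38 (r = -2 + (-34 - 1*(-74)) = -2 + (-34 + 74) = -2 + 40 = 38)
V = 4
G(Q) = -6*I*√6 (G(Q) = (√(-6 + 0*Q))³ = (√(-6 + 0))³ = (√(-6))³ = (I*√6)³ = -6*I*√6)
V*(G(0) - 1*16) + r = 4*(-6*I*√6 - 1*16) + 38 = 4*(-6*I*√6 - 16) + 38 = 4*(-16 - 6*I*√6) + 38 = (-64 - 24*I*√6) + 38 = -26 - 24*I*√6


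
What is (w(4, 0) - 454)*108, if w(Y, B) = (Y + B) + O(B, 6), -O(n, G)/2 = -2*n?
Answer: -48600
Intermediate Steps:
O(n, G) = 4*n (O(n, G) = -(-4)*n = 4*n)
w(Y, B) = Y + 5*B (w(Y, B) = (Y + B) + 4*B = (B + Y) + 4*B = Y + 5*B)
(w(4, 0) - 454)*108 = ((4 + 5*0) - 454)*108 = ((4 + 0) - 454)*108 = (4 - 454)*108 = -450*108 = -48600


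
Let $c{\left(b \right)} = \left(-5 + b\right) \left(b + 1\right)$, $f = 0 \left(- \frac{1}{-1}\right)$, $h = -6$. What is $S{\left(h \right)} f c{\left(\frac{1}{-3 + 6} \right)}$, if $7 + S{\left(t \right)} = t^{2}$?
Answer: $0$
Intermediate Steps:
$f = 0$ ($f = 0 \left(\left(-1\right) \left(-1\right)\right) = 0 \cdot 1 = 0$)
$c{\left(b \right)} = \left(1 + b\right) \left(-5 + b\right)$ ($c{\left(b \right)} = \left(-5 + b\right) \left(1 + b\right) = \left(1 + b\right) \left(-5 + b\right)$)
$S{\left(t \right)} = -7 + t^{2}$
$S{\left(h \right)} f c{\left(\frac{1}{-3 + 6} \right)} = \left(-7 + \left(-6\right)^{2}\right) 0 \left(-5 + \left(\frac{1}{-3 + 6}\right)^{2} - \frac{4}{-3 + 6}\right) = \left(-7 + 36\right) 0 \left(-5 + \left(\frac{1}{3}\right)^{2} - \frac{4}{3}\right) = 29 \cdot 0 \left(-5 + \left(\frac{1}{3}\right)^{2} - \frac{4}{3}\right) = 0 \left(-5 + \frac{1}{9} - \frac{4}{3}\right) = 0 \left(- \frac{56}{9}\right) = 0$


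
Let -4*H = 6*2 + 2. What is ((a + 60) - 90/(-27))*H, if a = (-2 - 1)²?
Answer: -1519/6 ≈ -253.17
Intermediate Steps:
H = -7/2 (H = -(6*2 + 2)/4 = -(12 + 2)/4 = -¼*14 = -7/2 ≈ -3.5000)
a = 9 (a = (-3)² = 9)
((a + 60) - 90/(-27))*H = ((9 + 60) - 90/(-27))*(-7/2) = (69 - 90*(-1/27))*(-7/2) = (69 + 10/3)*(-7/2) = (217/3)*(-7/2) = -1519/6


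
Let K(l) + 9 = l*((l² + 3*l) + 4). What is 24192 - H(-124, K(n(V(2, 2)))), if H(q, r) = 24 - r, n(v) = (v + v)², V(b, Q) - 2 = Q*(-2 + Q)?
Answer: 29087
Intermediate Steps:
V(b, Q) = 2 + Q*(-2 + Q)
n(v) = 4*v² (n(v) = (2*v)² = 4*v²)
K(l) = -9 + l*(4 + l² + 3*l) (K(l) = -9 + l*((l² + 3*l) + 4) = -9 + l*(4 + l² + 3*l))
24192 - H(-124, K(n(V(2, 2)))) = 24192 - (24 - (-9 + (4*(2 + 2² - 2*2)²)³ + 3*(4*(2 + 2² - 2*2)²)² + 4*(4*(2 + 2² - 2*2)²))) = 24192 - (24 - (-9 + (4*(2 + 4 - 4)²)³ + 3*(4*(2 + 4 - 4)²)² + 4*(4*(2 + 4 - 4)²))) = 24192 - (24 - (-9 + (4*2²)³ + 3*(4*2²)² + 4*(4*2²))) = 24192 - (24 - (-9 + (4*4)³ + 3*(4*4)² + 4*(4*4))) = 24192 - (24 - (-9 + 16³ + 3*16² + 4*16)) = 24192 - (24 - (-9 + 4096 + 3*256 + 64)) = 24192 - (24 - (-9 + 4096 + 768 + 64)) = 24192 - (24 - 1*4919) = 24192 - (24 - 4919) = 24192 - 1*(-4895) = 24192 + 4895 = 29087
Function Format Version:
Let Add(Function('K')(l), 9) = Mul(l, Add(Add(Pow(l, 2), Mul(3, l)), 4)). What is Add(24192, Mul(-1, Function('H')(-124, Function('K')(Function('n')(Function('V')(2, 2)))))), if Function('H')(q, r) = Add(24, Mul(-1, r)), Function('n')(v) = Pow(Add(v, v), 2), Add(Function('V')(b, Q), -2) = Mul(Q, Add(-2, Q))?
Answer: 29087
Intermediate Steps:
Function('V')(b, Q) = Add(2, Mul(Q, Add(-2, Q)))
Function('n')(v) = Mul(4, Pow(v, 2)) (Function('n')(v) = Pow(Mul(2, v), 2) = Mul(4, Pow(v, 2)))
Function('K')(l) = Add(-9, Mul(l, Add(4, Pow(l, 2), Mul(3, l)))) (Function('K')(l) = Add(-9, Mul(l, Add(Add(Pow(l, 2), Mul(3, l)), 4))) = Add(-9, Mul(l, Add(4, Pow(l, 2), Mul(3, l)))))
Add(24192, Mul(-1, Function('H')(-124, Function('K')(Function('n')(Function('V')(2, 2)))))) = Add(24192, Mul(-1, Add(24, Mul(-1, Add(-9, Pow(Mul(4, Pow(Add(2, Pow(2, 2), Mul(-2, 2)), 2)), 3), Mul(3, Pow(Mul(4, Pow(Add(2, Pow(2, 2), Mul(-2, 2)), 2)), 2)), Mul(4, Mul(4, Pow(Add(2, Pow(2, 2), Mul(-2, 2)), 2)))))))) = Add(24192, Mul(-1, Add(24, Mul(-1, Add(-9, Pow(Mul(4, Pow(Add(2, 4, -4), 2)), 3), Mul(3, Pow(Mul(4, Pow(Add(2, 4, -4), 2)), 2)), Mul(4, Mul(4, Pow(Add(2, 4, -4), 2)))))))) = Add(24192, Mul(-1, Add(24, Mul(-1, Add(-9, Pow(Mul(4, Pow(2, 2)), 3), Mul(3, Pow(Mul(4, Pow(2, 2)), 2)), Mul(4, Mul(4, Pow(2, 2)))))))) = Add(24192, Mul(-1, Add(24, Mul(-1, Add(-9, Pow(Mul(4, 4), 3), Mul(3, Pow(Mul(4, 4), 2)), Mul(4, Mul(4, 4))))))) = Add(24192, Mul(-1, Add(24, Mul(-1, Add(-9, Pow(16, 3), Mul(3, Pow(16, 2)), Mul(4, 16)))))) = Add(24192, Mul(-1, Add(24, Mul(-1, Add(-9, 4096, Mul(3, 256), 64))))) = Add(24192, Mul(-1, Add(24, Mul(-1, Add(-9, 4096, 768, 64))))) = Add(24192, Mul(-1, Add(24, Mul(-1, 4919)))) = Add(24192, Mul(-1, Add(24, -4919))) = Add(24192, Mul(-1, -4895)) = Add(24192, 4895) = 29087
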